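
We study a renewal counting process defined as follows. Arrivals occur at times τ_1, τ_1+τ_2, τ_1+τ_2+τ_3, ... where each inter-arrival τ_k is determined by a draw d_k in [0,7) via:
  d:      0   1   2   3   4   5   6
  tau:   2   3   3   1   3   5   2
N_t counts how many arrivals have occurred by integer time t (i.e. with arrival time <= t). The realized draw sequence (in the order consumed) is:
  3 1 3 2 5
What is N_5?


3

draw d_1=3: τ_1=1, arrival time A_1=1
draw d_2=1: τ_2=3, arrival time A_2=4
draw d_3=3: τ_3=1, arrival time A_3=5
draw d_4=2: τ_4=3, arrival time A_4=8
draw d_5=5: τ_5=5, arrival time A_5=13
N_t over t=0..5: 0:0 1:1 2:1 3:1 4:2 5:3


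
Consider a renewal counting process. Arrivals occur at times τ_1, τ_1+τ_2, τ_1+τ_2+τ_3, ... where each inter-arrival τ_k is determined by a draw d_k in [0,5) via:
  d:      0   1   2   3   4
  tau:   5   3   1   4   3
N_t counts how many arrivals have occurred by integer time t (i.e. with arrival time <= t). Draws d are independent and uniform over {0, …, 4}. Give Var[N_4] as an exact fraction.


168714/390625

Inter-arrival values over d=0..4: [5, 3, 1, 4, 3]
Each d has probability 1/5, so the pmf of τ is: f(1) = 1/5, f(3) = 2/5, f(4) = 1/5, f(5) = 1/5
Let p_n(j) = P(N_n = j), with p_0 = [1]. Condition on τ_1: p_n(0) = P(τ > n), and for j >= 1, p_n(j) = Σ_{k<=n} f(k)·p_{n−k}(j−1)
p_1 = [4/5, 1/5]  (j = 0..1)
p_2 = [4/5, 4/25, 1/25]  (j = 0..2)
p_3 = [2/5, 14/25, 4/125, 1/125]  (j = 0..3)
p_4 = [1/5, 3/5, 24/125, 4/625, 1/625]  (j = 0..4)
E[N_4] = Σ j·p_4(j) = 631/625;  E[N_4²] = Σ j²·p_4(j) = 907/625
Var[N_4] = 907/625 − (631/625)² = 168714/390625


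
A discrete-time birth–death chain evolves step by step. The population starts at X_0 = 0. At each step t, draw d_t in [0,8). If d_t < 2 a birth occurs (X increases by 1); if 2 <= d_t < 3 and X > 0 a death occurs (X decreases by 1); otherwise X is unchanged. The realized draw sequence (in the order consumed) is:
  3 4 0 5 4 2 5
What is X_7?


0

t=0: X=0, d=3 → hold, X_1=0
t=1: X=0, d=4 → hold, X_2=0
t=2: X=0, d=0 → birth, X_3=1
t=3: X=1, d=5 → hold, X_4=1
t=4: X=1, d=4 → hold, X_5=1
t=5: X=1, d=2 → death, X_6=0
t=6: X=0, d=5 → hold, X_7=0


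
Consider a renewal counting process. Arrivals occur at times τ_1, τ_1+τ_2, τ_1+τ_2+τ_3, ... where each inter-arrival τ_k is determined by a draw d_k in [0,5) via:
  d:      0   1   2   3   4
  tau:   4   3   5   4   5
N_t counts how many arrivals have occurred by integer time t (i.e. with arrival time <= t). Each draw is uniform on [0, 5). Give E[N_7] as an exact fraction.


6/5

Inter-arrival values over d=0..4: [4, 3, 5, 4, 5]
Each d has probability 1/5, so the pmf of τ is: f(3) = 1/5, f(4) = 2/5, f(5) = 2/5
Renewal equation for m(n) = E[N_n]: condition on τ_1 = k (if k <= n, one arrival plus a fresh copy on the remaining n−k steps): m(n) = F(n) + Σ_{k<=n} f(k)·m(n−k), where F(n) = P(τ <= n) and m(0) = 0
m(1) = F(1) = 0
m(2) = F(2) = 0
m(3) = F(3) = 1/5
m(4) = F(4) = 3/5
m(5) = F(5) = 1
m(6) = F(6) + f(3)·m(3) = 1 + 1/5·1/5 = 26/25
m(7) = F(7) + f(3)·m(4) + f(4)·m(3) = 1 + 1/5·3/5 + 2/5·1/5 = 6/5
E[N_7] = m(7) = 6/5


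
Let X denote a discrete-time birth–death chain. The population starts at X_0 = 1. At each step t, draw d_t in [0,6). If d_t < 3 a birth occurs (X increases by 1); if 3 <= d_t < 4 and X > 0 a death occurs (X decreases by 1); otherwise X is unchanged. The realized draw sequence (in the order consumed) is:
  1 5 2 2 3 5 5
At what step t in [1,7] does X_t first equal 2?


1

t=0: X=1, d=1 → birth, X_1=2
t=1: X=2, d=5 → hold, X_2=2
t=2: X=2, d=2 → birth, X_3=3
t=3: X=3, d=2 → birth, X_4=4
t=4: X=4, d=3 → death, X_5=3
t=5: X=3, d=5 → hold, X_6=3
t=6: X=3, d=5 → hold, X_7=3


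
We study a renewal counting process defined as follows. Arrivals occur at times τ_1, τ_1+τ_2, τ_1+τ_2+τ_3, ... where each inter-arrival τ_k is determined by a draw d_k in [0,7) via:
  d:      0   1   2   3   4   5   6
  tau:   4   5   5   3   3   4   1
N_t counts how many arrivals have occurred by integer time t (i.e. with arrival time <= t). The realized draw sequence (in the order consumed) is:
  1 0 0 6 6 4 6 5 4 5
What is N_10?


2

draw d_1=1: τ_1=5, arrival time A_1=5
draw d_2=0: τ_2=4, arrival time A_2=9
draw d_3=0: τ_3=4, arrival time A_3=13
draw d_4=6: τ_4=1, arrival time A_4=14
draw d_5=6: τ_5=1, arrival time A_5=15
draw d_6=4: τ_6=3, arrival time A_6=18
draw d_7=6: τ_7=1, arrival time A_7=19
draw d_8=5: τ_8=4, arrival time A_8=23
draw d_9=4: τ_9=3, arrival time A_9=26
draw d_10=5: τ_10=4, arrival time A_10=30
N_t over t=0..10: 0:0 1:0 2:0 3:0 4:0 5:1 6:1 7:1 8:1 9:2 10:2


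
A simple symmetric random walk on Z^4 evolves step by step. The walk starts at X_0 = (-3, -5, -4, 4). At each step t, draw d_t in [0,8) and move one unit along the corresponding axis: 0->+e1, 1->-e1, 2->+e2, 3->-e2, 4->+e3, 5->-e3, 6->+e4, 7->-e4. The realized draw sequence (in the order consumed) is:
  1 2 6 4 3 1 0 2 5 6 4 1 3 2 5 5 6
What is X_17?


t=0: X=(-3, -5, -4, 4), d=1 → -e1, X_1=(-4, -5, -4, 4)
t=1: X=(-4, -5, -4, 4), d=2 → +e2, X_2=(-4, -4, -4, 4)
t=2: X=(-4, -4, -4, 4), d=6 → +e4, X_3=(-4, -4, -4, 5)
t=3: X=(-4, -4, -4, 5), d=4 → +e3, X_4=(-4, -4, -3, 5)
t=4: X=(-4, -4, -3, 5), d=3 → -e2, X_5=(-4, -5, -3, 5)
t=5: X=(-4, -5, -3, 5), d=1 → -e1, X_6=(-5, -5, -3, 5)
t=6: X=(-5, -5, -3, 5), d=0 → +e1, X_7=(-4, -5, -3, 5)
t=7: X=(-4, -5, -3, 5), d=2 → +e2, X_8=(-4, -4, -3, 5)
t=8: X=(-4, -4, -3, 5), d=5 → -e3, X_9=(-4, -4, -4, 5)
t=9: X=(-4, -4, -4, 5), d=6 → +e4, X_10=(-4, -4, -4, 6)
t=10: X=(-4, -4, -4, 6), d=4 → +e3, X_11=(-4, -4, -3, 6)
t=11: X=(-4, -4, -3, 6), d=1 → -e1, X_12=(-5, -4, -3, 6)
t=12: X=(-5, -4, -3, 6), d=3 → -e2, X_13=(-5, -5, -3, 6)
t=13: X=(-5, -5, -3, 6), d=2 → +e2, X_14=(-5, -4, -3, 6)
t=14: X=(-5, -4, -3, 6), d=5 → -e3, X_15=(-5, -4, -4, 6)
t=15: X=(-5, -4, -4, 6), d=5 → -e3, X_16=(-5, -4, -5, 6)
t=16: X=(-5, -4, -5, 6), d=6 → +e4, X_17=(-5, -4, -5, 7)

(-5, -4, -5, 7)


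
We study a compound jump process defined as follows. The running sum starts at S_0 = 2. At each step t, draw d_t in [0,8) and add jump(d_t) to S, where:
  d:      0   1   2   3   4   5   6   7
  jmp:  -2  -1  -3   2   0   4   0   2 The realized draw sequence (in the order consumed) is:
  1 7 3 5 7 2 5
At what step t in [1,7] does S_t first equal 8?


6

t=0: S=2, d=1, jump=-1, S_1=1
t=1: S=1, d=7, jump=2, S_2=3
t=2: S=3, d=3, jump=2, S_3=5
t=3: S=5, d=5, jump=4, S_4=9
t=4: S=9, d=7, jump=2, S_5=11
t=5: S=11, d=2, jump=-3, S_6=8
t=6: S=8, d=5, jump=4, S_7=12


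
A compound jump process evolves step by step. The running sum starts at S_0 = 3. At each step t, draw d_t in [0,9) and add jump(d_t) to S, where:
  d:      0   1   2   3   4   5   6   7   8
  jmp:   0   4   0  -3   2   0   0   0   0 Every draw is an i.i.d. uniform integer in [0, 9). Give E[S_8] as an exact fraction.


Outcome values over d=0..8: [0, 4, 0, -3, 2, 0, 0, 0, 0]
Σy = 3, Σy² = 29, M = 9
μ = 3/9 = 1/3,  σ² = 29/9 − (1/3)² = 28/9
E[S_8] = 3 + 8·(1/3) = 17/3

17/3


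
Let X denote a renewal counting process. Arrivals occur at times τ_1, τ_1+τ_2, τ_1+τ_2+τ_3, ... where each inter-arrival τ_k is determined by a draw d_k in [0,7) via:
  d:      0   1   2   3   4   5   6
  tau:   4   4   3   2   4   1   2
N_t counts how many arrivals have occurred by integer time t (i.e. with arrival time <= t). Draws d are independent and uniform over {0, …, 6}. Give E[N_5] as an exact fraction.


25152/16807

Inter-arrival values over d=0..6: [4, 4, 3, 2, 4, 1, 2]
Each d has probability 1/7, so the pmf of τ is: f(1) = 1/7, f(2) = 2/7, f(3) = 1/7, f(4) = 3/7
Renewal equation for m(n) = E[N_n]: condition on τ_1 = k (if k <= n, one arrival plus a fresh copy on the remaining n−k steps): m(n) = F(n) + Σ_{k<=n} f(k)·m(n−k), where F(n) = P(τ <= n) and m(0) = 0
m(1) = F(1) = 1/7
m(2) = F(2) + f(1)·m(1) = 3/7 + 1/7·1/7 = 22/49
m(3) = F(3) + f(1)·m(2) + f(2)·m(1) = 4/7 + 1/7·22/49 + 2/7·1/7 = 232/343
m(4) = F(4) + f(1)·m(3) + f(2)·m(2) + f(3)·m(1) = 1 + 1/7·232/343 + 2/7·22/49 + 1/7·1/7 = 2990/2401
m(5) = F(5) + f(1)·m(4) + f(2)·m(3) + f(3)·m(2) + f(4)·m(1) = 1 + 1/7·2990/2401 + 2/7·232/343 + 1/7·22/49 + 3/7·1/7 = 25152/16807
E[N_5] = m(5) = 25152/16807


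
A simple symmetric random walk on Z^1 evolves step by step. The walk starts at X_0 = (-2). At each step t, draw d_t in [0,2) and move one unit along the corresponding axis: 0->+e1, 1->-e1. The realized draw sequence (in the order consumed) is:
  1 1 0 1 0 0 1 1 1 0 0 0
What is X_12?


t=0: X=(-2), d=1 → -e1, X_1=(-3)
t=1: X=(-3), d=1 → -e1, X_2=(-4)
t=2: X=(-4), d=0 → +e1, X_3=(-3)
t=3: X=(-3), d=1 → -e1, X_4=(-4)
t=4: X=(-4), d=0 → +e1, X_5=(-3)
t=5: X=(-3), d=0 → +e1, X_6=(-2)
t=6: X=(-2), d=1 → -e1, X_7=(-3)
t=7: X=(-3), d=1 → -e1, X_8=(-4)
t=8: X=(-4), d=1 → -e1, X_9=(-5)
t=9: X=(-5), d=0 → +e1, X_10=(-4)
t=10: X=(-4), d=0 → +e1, X_11=(-3)
t=11: X=(-3), d=0 → +e1, X_12=(-2)

(-2)


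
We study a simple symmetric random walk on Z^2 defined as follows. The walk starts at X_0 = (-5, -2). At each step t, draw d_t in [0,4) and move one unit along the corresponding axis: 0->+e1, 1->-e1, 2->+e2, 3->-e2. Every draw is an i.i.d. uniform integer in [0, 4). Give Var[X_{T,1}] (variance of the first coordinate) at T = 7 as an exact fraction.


7/2

Outcome values over d=0..3: [1, -1, 0, 0]
Σy = 0, Σy² = 2, M = 4
μ = 0/4 = 0,  σ² = 2/4 − (0)² = 1/2
Independent increments: Var[X_7] = 7·σ² = 7·(1/2) = 7/2


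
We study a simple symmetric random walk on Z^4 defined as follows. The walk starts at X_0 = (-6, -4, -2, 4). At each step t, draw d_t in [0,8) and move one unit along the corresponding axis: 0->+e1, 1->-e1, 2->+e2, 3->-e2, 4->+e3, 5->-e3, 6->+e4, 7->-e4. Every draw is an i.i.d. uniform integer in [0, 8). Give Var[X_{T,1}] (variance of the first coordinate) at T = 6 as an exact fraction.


Outcome values over d=0..7: [1, -1, 0, 0, 0, 0, 0, 0]
Σy = 0, Σy² = 2, M = 8
μ = 0/8 = 0,  σ² = 2/8 − (0)² = 1/4
Independent increments: Var[X_6] = 6·σ² = 6·(1/4) = 3/2

3/2


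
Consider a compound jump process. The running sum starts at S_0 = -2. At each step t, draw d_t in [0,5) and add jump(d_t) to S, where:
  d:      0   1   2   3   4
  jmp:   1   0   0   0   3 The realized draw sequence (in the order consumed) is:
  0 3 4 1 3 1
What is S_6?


t=0: S=-2, d=0, jump=1, S_1=-1
t=1: S=-1, d=3, jump=0, S_2=-1
t=2: S=-1, d=4, jump=3, S_3=2
t=3: S=2, d=1, jump=0, S_4=2
t=4: S=2, d=3, jump=0, S_5=2
t=5: S=2, d=1, jump=0, S_6=2

2


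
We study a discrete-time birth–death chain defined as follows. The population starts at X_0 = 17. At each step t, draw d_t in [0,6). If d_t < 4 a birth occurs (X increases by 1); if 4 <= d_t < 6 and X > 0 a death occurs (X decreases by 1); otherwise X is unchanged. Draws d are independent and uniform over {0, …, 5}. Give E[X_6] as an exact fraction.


19

X can drop by at most 1 per step and X_0 = 17 > T = 6, so X_t >= 17 − t >= 11 > 0 for every t <= 6: the floor at 0 (the 'and X > 0' condition) never binds. Hence X_6 = X_0 + Σ_{t<6} Y_t with i.i.d. increments Y_t = y(d_t) ∈ {+1, −1, 0}.
Outcome values over d=0..5: [1, 1, 1, 1, -1, -1]
Σy = 2, Σy² = 6, M = 6
μ = 2/6 = 1/3,  σ² = 6/6 − (1/3)² = 8/9
E[X_6] = 17 + 6·(1/3) = 19


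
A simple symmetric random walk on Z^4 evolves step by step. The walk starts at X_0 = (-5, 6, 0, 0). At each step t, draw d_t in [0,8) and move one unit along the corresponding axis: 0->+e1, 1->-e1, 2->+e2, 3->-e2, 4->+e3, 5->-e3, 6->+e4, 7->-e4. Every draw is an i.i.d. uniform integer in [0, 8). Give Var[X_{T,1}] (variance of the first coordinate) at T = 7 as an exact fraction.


Outcome values over d=0..7: [1, -1, 0, 0, 0, 0, 0, 0]
Σy = 0, Σy² = 2, M = 8
μ = 0/8 = 0,  σ² = 2/8 − (0)² = 1/4
Independent increments: Var[X_7] = 7·σ² = 7·(1/4) = 7/4

7/4


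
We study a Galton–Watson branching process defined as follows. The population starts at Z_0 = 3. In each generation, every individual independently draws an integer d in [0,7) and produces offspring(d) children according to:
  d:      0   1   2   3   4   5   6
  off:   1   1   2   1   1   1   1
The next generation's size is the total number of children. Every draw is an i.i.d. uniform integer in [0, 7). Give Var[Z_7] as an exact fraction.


Outcome values over d=0..6: [1, 1, 2, 1, 1, 1, 1]
Σy = 8, Σy² = 10, M = 7
μ = 8/7 = 8/7,  σ² = 10/7 − (8/7)² = 6/49
V_0 = 0, E_0 = 3
V_1 = 6/49·E_0 + (8/7)²·V_0 = 18/49;  E_1 = 24/7
V_2 = 6/49·E_1 + (8/7)²·V_1 = 2160/2401;  E_2 = 192/49
V_3 = 6/49·E_2 + (8/7)²·V_2 = 194688/117649;  E_3 = 1536/343
V_4 = 6/49·E_3 + (8/7)²·V_3 = 15621120/5764801;  E_4 = 12288/2401
V_5 = 6/49·E_4 + (8/7)²·V_4 = 1176772608/282475249;  E_5 = 98304/16807
V_6 = 6/49·E_5 + (8/7)²·V_5 = 85226618880/13841287201;  E_6 = 786432/117649
V_7 = 6/49·E_6 + (8/7)²·V_6 = 6009641238528/678223072849;  E_7 = 6291456/823543

6009641238528/678223072849


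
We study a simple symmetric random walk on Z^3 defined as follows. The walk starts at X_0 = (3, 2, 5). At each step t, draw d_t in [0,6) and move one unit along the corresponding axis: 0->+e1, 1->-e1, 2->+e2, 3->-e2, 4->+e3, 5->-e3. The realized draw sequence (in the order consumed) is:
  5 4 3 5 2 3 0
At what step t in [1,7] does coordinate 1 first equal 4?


t=0: X=(3, 2, 5), d=5 → -e3, X_1=(3, 2, 4)
t=1: X=(3, 2, 4), d=4 → +e3, X_2=(3, 2, 5)
t=2: X=(3, 2, 5), d=3 → -e2, X_3=(3, 1, 5)
t=3: X=(3, 1, 5), d=5 → -e3, X_4=(3, 1, 4)
t=4: X=(3, 1, 4), d=2 → +e2, X_5=(3, 2, 4)
t=5: X=(3, 2, 4), d=3 → -e2, X_6=(3, 1, 4)
t=6: X=(3, 1, 4), d=0 → +e1, X_7=(4, 1, 4)

7


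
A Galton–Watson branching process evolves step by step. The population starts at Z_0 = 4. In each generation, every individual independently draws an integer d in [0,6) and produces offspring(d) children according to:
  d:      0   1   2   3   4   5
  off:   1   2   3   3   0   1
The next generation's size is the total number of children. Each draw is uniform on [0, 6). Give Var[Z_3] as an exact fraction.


Outcome values over d=0..5: [1, 2, 3, 3, 0, 1]
Σy = 10, Σy² = 24, M = 6
μ = 10/6 = 5/3,  σ² = 24/6 − (5/3)² = 11/9
V_0 = 0, E_0 = 4
V_1 = 11/9·E_0 + (5/3)²·V_0 = 44/9;  E_1 = 20/3
V_2 = 11/9·E_1 + (5/3)²·V_1 = 1760/81;  E_2 = 100/9
V_3 = 11/9·E_2 + (5/3)²·V_2 = 53900/729;  E_3 = 500/27

53900/729


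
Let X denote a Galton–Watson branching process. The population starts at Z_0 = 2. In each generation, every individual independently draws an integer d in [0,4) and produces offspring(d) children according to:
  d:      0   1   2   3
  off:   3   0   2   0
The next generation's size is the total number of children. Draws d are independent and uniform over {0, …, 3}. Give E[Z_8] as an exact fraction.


Outcome values over d=0..3: [3, 0, 2, 0]
Σy = 5, Σy² = 13, M = 4
μ = 5/4 = 5/4,  σ² = 13/4 − (5/4)² = 27/16
E[Z_0] = 2
E[Z_1] = 5/4·E[Z_0] = 5/2
E[Z_2] = 5/4·E[Z_1] = 25/8
E[Z_3] = 5/4·E[Z_2] = 125/32
E[Z_4] = 5/4·E[Z_3] = 625/128
E[Z_5] = 5/4·E[Z_4] = 3125/512
E[Z_6] = 5/4·E[Z_5] = 15625/2048
E[Z_7] = 5/4·E[Z_6] = 78125/8192
E[Z_8] = 5/4·E[Z_7] = 390625/32768

390625/32768


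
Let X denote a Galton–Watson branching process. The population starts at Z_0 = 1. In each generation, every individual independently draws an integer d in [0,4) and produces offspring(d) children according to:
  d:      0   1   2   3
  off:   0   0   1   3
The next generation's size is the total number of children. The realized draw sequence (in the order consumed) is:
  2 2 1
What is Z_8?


gen 0: Z_0=1, draws=[2], offspring=[1], Z_1=1
gen 1: Z_1=1, draws=[2], offspring=[1], Z_2=1
gen 2: Z_2=1, draws=[1], offspring=[0], Z_3=0
gen 3: Z_3=0, draws=[], offspring=[], Z_4=0
gen 4: Z_4=0, draws=[], offspring=[], Z_5=0
gen 5: Z_5=0, draws=[], offspring=[], Z_6=0
gen 6: Z_6=0, draws=[], offspring=[], Z_7=0
gen 7: Z_7=0, draws=[], offspring=[], Z_8=0

0


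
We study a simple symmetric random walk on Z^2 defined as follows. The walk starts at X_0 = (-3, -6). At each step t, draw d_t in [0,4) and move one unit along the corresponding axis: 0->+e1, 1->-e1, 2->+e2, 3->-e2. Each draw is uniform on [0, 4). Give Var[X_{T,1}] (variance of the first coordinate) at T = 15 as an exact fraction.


Outcome values over d=0..3: [1, -1, 0, 0]
Σy = 0, Σy² = 2, M = 4
μ = 0/4 = 0,  σ² = 2/4 − (0)² = 1/2
Independent increments: Var[X_15] = 15·σ² = 15·(1/2) = 15/2

15/2


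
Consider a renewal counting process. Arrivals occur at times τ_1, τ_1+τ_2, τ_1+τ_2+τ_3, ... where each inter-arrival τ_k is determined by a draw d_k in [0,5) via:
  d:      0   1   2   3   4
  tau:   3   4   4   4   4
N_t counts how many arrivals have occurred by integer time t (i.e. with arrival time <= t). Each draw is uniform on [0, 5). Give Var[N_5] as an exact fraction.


0

Inter-arrival values over d=0..4: [3, 4, 4, 4, 4]
Each d has probability 1/5, so the pmf of τ is: f(3) = 1/5, f(4) = 4/5
Let p_n(j) = P(N_n = j), with p_0 = [1]. Condition on τ_1: p_n(0) = P(τ > n), and for j >= 1, p_n(j) = Σ_{k<=n} f(k)·p_{n−k}(j−1)
p_1 = [1]  (j = 0)
p_2 = [1]  (j = 0)
p_3 = [4/5, 1/5]  (j = 0..1)
p_4 = [0, 1]  (j = 0..1)
p_5 = [0, 1]  (j = 0..1)
E[N_5] = Σ j·p_5(j) = 1;  E[N_5²] = Σ j²·p_5(j) = 1
Var[N_5] = 1 − (1)² = 0


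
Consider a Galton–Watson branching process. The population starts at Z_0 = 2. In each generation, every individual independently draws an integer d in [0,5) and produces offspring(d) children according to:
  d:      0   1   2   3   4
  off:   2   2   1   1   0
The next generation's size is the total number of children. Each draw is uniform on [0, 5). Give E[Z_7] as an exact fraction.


Outcome values over d=0..4: [2, 2, 1, 1, 0]
Σy = 6, Σy² = 10, M = 5
μ = 6/5 = 6/5,  σ² = 10/5 − (6/5)² = 14/25
E[Z_0] = 2
E[Z_1] = 6/5·E[Z_0] = 12/5
E[Z_2] = 6/5·E[Z_1] = 72/25
E[Z_3] = 6/5·E[Z_2] = 432/125
E[Z_4] = 6/5·E[Z_3] = 2592/625
E[Z_5] = 6/5·E[Z_4] = 15552/3125
E[Z_6] = 6/5·E[Z_5] = 93312/15625
E[Z_7] = 6/5·E[Z_6] = 559872/78125

559872/78125


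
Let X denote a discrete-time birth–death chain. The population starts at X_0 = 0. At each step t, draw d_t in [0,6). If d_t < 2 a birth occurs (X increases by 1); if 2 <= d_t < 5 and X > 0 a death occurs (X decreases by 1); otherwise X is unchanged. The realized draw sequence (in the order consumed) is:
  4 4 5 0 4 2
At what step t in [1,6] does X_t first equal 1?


t=0: X=0, d=4 → hold, X_1=0
t=1: X=0, d=4 → hold, X_2=0
t=2: X=0, d=5 → hold, X_3=0
t=3: X=0, d=0 → birth, X_4=1
t=4: X=1, d=4 → death, X_5=0
t=5: X=0, d=2 → hold, X_6=0

4


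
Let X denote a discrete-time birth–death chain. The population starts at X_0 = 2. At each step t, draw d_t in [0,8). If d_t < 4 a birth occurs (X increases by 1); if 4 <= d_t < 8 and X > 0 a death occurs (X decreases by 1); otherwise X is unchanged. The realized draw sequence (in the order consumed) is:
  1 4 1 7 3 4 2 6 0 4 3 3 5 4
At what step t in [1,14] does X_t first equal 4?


t=0: X=2, d=1 → birth, X_1=3
t=1: X=3, d=4 → death, X_2=2
t=2: X=2, d=1 → birth, X_3=3
t=3: X=3, d=7 → death, X_4=2
t=4: X=2, d=3 → birth, X_5=3
t=5: X=3, d=4 → death, X_6=2
t=6: X=2, d=2 → birth, X_7=3
t=7: X=3, d=6 → death, X_8=2
t=8: X=2, d=0 → birth, X_9=3
t=9: X=3, d=4 → death, X_10=2
t=10: X=2, d=3 → birth, X_11=3
t=11: X=3, d=3 → birth, X_12=4
t=12: X=4, d=5 → death, X_13=3
t=13: X=3, d=4 → death, X_14=2

12


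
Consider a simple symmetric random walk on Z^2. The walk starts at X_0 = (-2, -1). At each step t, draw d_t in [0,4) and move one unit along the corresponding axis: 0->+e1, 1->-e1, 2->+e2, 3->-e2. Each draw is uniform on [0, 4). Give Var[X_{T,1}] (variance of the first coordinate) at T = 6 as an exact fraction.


Outcome values over d=0..3: [1, -1, 0, 0]
Σy = 0, Σy² = 2, M = 4
μ = 0/4 = 0,  σ² = 2/4 − (0)² = 1/2
Independent increments: Var[X_6] = 6·σ² = 6·(1/2) = 3

3


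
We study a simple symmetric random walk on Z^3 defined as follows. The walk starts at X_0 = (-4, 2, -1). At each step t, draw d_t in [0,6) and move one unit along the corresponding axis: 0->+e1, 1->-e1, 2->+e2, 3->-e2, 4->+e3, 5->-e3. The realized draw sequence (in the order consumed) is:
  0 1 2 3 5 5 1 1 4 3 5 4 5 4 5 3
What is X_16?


(-6, 0, -3)

t=0: X=(-4, 2, -1), d=0 → +e1, X_1=(-3, 2, -1)
t=1: X=(-3, 2, -1), d=1 → -e1, X_2=(-4, 2, -1)
t=2: X=(-4, 2, -1), d=2 → +e2, X_3=(-4, 3, -1)
t=3: X=(-4, 3, -1), d=3 → -e2, X_4=(-4, 2, -1)
t=4: X=(-4, 2, -1), d=5 → -e3, X_5=(-4, 2, -2)
t=5: X=(-4, 2, -2), d=5 → -e3, X_6=(-4, 2, -3)
t=6: X=(-4, 2, -3), d=1 → -e1, X_7=(-5, 2, -3)
t=7: X=(-5, 2, -3), d=1 → -e1, X_8=(-6, 2, -3)
t=8: X=(-6, 2, -3), d=4 → +e3, X_9=(-6, 2, -2)
t=9: X=(-6, 2, -2), d=3 → -e2, X_10=(-6, 1, -2)
t=10: X=(-6, 1, -2), d=5 → -e3, X_11=(-6, 1, -3)
t=11: X=(-6, 1, -3), d=4 → +e3, X_12=(-6, 1, -2)
t=12: X=(-6, 1, -2), d=5 → -e3, X_13=(-6, 1, -3)
t=13: X=(-6, 1, -3), d=4 → +e3, X_14=(-6, 1, -2)
t=14: X=(-6, 1, -2), d=5 → -e3, X_15=(-6, 1, -3)
t=15: X=(-6, 1, -3), d=3 → -e2, X_16=(-6, 0, -3)


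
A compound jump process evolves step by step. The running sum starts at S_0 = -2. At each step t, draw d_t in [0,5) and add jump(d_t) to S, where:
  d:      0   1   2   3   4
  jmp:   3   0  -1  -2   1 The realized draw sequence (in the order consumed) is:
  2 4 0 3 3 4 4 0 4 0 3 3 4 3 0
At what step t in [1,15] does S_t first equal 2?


8

t=0: S=-2, d=2, jump=-1, S_1=-3
t=1: S=-3, d=4, jump=1, S_2=-2
t=2: S=-2, d=0, jump=3, S_3=1
t=3: S=1, d=3, jump=-2, S_4=-1
t=4: S=-1, d=3, jump=-2, S_5=-3
t=5: S=-3, d=4, jump=1, S_6=-2
t=6: S=-2, d=4, jump=1, S_7=-1
t=7: S=-1, d=0, jump=3, S_8=2
t=8: S=2, d=4, jump=1, S_9=3
t=9: S=3, d=0, jump=3, S_10=6
t=10: S=6, d=3, jump=-2, S_11=4
t=11: S=4, d=3, jump=-2, S_12=2
t=12: S=2, d=4, jump=1, S_13=3
t=13: S=3, d=3, jump=-2, S_14=1
t=14: S=1, d=0, jump=3, S_15=4


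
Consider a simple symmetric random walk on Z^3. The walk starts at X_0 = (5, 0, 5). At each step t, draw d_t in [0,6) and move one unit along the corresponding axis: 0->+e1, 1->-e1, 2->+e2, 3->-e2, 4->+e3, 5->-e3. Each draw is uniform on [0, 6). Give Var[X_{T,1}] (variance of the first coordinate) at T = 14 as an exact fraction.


14/3

Outcome values over d=0..5: [1, -1, 0, 0, 0, 0]
Σy = 0, Σy² = 2, M = 6
μ = 0/6 = 0,  σ² = 2/6 − (0)² = 1/3
Independent increments: Var[X_14] = 14·σ² = 14·(1/3) = 14/3


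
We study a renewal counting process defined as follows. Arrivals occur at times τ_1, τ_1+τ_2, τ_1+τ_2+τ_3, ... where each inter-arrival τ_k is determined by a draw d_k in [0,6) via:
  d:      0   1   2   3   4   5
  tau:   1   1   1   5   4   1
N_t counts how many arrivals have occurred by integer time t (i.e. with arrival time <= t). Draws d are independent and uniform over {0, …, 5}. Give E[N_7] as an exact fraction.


7223/2187

Inter-arrival values over d=0..5: [1, 1, 1, 5, 4, 1]
Each d has probability 1/6, so the pmf of τ is: f(1) = 2/3, f(4) = 1/6, f(5) = 1/6
Renewal equation for m(n) = E[N_n]: condition on τ_1 = k (if k <= n, one arrival plus a fresh copy on the remaining n−k steps): m(n) = F(n) + Σ_{k<=n} f(k)·m(n−k), where F(n) = P(τ <= n) and m(0) = 0
m(1) = F(1) = 2/3
m(2) = F(2) + f(1)·m(1) = 2/3 + 2/3·2/3 = 10/9
m(3) = F(3) + f(1)·m(2) = 2/3 + 2/3·10/9 = 38/27
m(4) = F(4) + f(1)·m(3) = 5/6 + 2/3·38/27 = 287/162
m(5) = F(5) + f(1)·m(4) + f(4)·m(1) = 1 + 2/3·287/162 + 1/6·2/3 = 557/243
m(6) = F(6) + f(1)·m(5) + f(4)·m(2) + f(5)·m(1) = 1 + 2/3·557/243 + 1/6·10/9 + 1/6·2/3 = 2059/729
m(7) = F(7) + f(1)·m(6) + f(4)·m(3) + f(5)·m(2) = 1 + 2/3·2059/729 + 1/6·38/27 + 1/6·10/9 = 7223/2187
E[N_7] = m(7) = 7223/2187


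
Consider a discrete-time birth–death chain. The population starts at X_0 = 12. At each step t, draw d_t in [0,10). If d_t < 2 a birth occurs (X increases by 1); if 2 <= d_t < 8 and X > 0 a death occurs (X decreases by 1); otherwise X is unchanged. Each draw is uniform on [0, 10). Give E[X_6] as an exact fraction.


48/5

X can drop by at most 1 per step and X_0 = 12 > T = 6, so X_t >= 12 − t >= 6 > 0 for every t <= 6: the floor at 0 (the 'and X > 0' condition) never binds. Hence X_6 = X_0 + Σ_{t<6} Y_t with i.i.d. increments Y_t = y(d_t) ∈ {+1, −1, 0}.
Outcome values over d=0..9: [1, 1, -1, -1, -1, -1, -1, -1, 0, 0]
Σy = -4, Σy² = 8, M = 10
μ = -4/10 = -2/5,  σ² = 8/10 − (-2/5)² = 16/25
E[X_6] = 12 + 6·(-2/5) = 48/5


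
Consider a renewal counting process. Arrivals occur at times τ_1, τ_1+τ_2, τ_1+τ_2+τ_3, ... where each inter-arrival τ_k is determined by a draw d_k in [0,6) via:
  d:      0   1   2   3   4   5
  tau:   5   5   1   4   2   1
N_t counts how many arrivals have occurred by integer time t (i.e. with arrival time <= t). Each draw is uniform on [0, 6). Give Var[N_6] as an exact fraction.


Inter-arrival values over d=0..5: [5, 5, 1, 4, 2, 1]
Each d has probability 1/6, so the pmf of τ is: f(1) = 1/3, f(2) = 1/6, f(4) = 1/6, f(5) = 1/3
Let p_n(j) = P(N_n = j), with p_0 = [1]. Condition on τ_1: p_n(0) = P(τ > n), and for j >= 1, p_n(j) = Σ_{k<=n} f(k)·p_{n−k}(j−1)
p_1 = [2/3, 1/3]  (j = 0..1)
p_2 = [1/2, 7/18, 1/9]  (j = 0..2)
p_3 = [1/2, 5/18, 5/27, 1/27]  (j = 0..3)
p_4 = [1/3, 5/12, 17/108, 13/162, 1/81]  (j = 0..4)
p_5 = [0, 23/36, 13/54, 1/12, 8/243, 1/243]  (j = 0..5)
p_6 = [0, 13/36, 11/24, 1/8, 10/243, 19/1458, 1/729]  (j = 0..6)
E[N_6] = Σ j·p_6(j) = 11027/5832;  E[N_6²] = Σ j²·p_6(j) = 25387/5832
Var[N_6] = 25387/5832 − (11027/5832)² = 26462255/34012224

26462255/34012224


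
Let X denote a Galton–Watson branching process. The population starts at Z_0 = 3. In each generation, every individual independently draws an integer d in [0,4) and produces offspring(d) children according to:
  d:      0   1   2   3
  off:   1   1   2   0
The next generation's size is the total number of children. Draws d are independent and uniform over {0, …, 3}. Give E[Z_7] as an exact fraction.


3

Outcome values over d=0..3: [1, 1, 2, 0]
Σy = 4, Σy² = 6, M = 4
μ = 4/4 = 1,  σ² = 6/4 − (1)² = 1/2
E[Z_0] = 3
E[Z_1] = 1·E[Z_0] = 3
E[Z_2] = 1·E[Z_1] = 3
E[Z_3] = 1·E[Z_2] = 3
E[Z_4] = 1·E[Z_3] = 3
E[Z_5] = 1·E[Z_4] = 3
E[Z_6] = 1·E[Z_5] = 3
E[Z_7] = 1·E[Z_6] = 3


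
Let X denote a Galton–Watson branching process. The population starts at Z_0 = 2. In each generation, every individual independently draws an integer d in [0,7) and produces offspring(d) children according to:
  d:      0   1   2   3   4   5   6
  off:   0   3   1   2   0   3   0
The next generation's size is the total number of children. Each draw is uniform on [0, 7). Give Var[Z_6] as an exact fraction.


Outcome values over d=0..6: [0, 3, 1, 2, 0, 3, 0]
Σy = 9, Σy² = 23, M = 7
μ = 9/7 = 9/7,  σ² = 23/7 − (9/7)² = 80/49
V_0 = 0, E_0 = 2
V_1 = 80/49·E_0 + (9/7)²·V_0 = 160/49;  E_1 = 18/7
V_2 = 80/49·E_1 + (9/7)²·V_1 = 23040/2401;  E_2 = 162/49
V_3 = 80/49·E_2 + (9/7)²·V_2 = 2501280/117649;  E_3 = 1458/343
V_4 = 80/49·E_3 + (9/7)²·V_3 = 242611200/5764801;  E_4 = 13122/2401
V_5 = 80/49·E_4 + (9/7)²·V_4 = 22171980960/282475249;  E_5 = 118098/16807
V_6 = 80/49·E_5 + (9/7)²·V_5 = 1954720304640/13841287201;  E_6 = 1062882/117649

1954720304640/13841287201


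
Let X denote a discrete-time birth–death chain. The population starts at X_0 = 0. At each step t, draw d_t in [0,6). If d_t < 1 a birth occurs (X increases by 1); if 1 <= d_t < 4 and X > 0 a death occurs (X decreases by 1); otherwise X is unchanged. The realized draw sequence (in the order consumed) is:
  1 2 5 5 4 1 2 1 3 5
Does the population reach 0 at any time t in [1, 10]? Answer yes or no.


t=0: X=0, d=1 → hold, X_1=0
t=1: X=0, d=2 → hold, X_2=0
t=2: X=0, d=5 → hold, X_3=0
t=3: X=0, d=5 → hold, X_4=0
t=4: X=0, d=4 → hold, X_5=0
t=5: X=0, d=1 → hold, X_6=0
t=6: X=0, d=2 → hold, X_7=0
t=7: X=0, d=1 → hold, X_8=0
t=8: X=0, d=3 → hold, X_9=0
t=9: X=0, d=5 → hold, X_10=0

yes


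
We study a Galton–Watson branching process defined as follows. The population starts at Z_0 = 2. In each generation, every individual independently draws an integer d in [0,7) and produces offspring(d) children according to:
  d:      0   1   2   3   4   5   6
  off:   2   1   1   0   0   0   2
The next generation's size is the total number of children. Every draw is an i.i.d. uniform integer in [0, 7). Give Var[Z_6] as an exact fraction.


Outcome values over d=0..6: [2, 1, 1, 0, 0, 0, 2]
Σy = 6, Σy² = 10, M = 7
μ = 6/7 = 6/7,  σ² = 10/7 − (6/7)² = 34/49
V_0 = 0, E_0 = 2
V_1 = 34/49·E_0 + (6/7)²·V_0 = 68/49;  E_1 = 12/7
V_2 = 34/49·E_1 + (6/7)²·V_1 = 5304/2401;  E_2 = 72/49
V_3 = 34/49·E_2 + (6/7)²·V_2 = 310896/117649;  E_3 = 432/343
V_4 = 34/49·E_3 + (6/7)²·V_3 = 16230240/5764801;  E_4 = 2592/2401
V_5 = 34/49·E_4 + (6/7)²·V_4 = 795883968/282475249;  E_5 = 15552/16807
V_6 = 34/49·E_5 + (6/7)²·V_5 = 37538826624/13841287201;  E_6 = 93312/117649

37538826624/13841287201


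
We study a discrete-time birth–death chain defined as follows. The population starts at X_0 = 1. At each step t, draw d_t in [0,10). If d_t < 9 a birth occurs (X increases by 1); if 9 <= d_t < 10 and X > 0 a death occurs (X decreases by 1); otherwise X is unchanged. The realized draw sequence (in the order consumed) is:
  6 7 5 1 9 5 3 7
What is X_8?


7

t=0: X=1, d=6 → birth, X_1=2
t=1: X=2, d=7 → birth, X_2=3
t=2: X=3, d=5 → birth, X_3=4
t=3: X=4, d=1 → birth, X_4=5
t=4: X=5, d=9 → death, X_5=4
t=5: X=4, d=5 → birth, X_6=5
t=6: X=5, d=3 → birth, X_7=6
t=7: X=6, d=7 → birth, X_8=7


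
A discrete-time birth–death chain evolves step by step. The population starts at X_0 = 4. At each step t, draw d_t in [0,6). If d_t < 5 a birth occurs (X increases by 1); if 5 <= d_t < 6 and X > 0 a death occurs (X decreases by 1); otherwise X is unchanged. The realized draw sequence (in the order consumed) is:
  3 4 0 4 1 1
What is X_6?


t=0: X=4, d=3 → birth, X_1=5
t=1: X=5, d=4 → birth, X_2=6
t=2: X=6, d=0 → birth, X_3=7
t=3: X=7, d=4 → birth, X_4=8
t=4: X=8, d=1 → birth, X_5=9
t=5: X=9, d=1 → birth, X_6=10

10


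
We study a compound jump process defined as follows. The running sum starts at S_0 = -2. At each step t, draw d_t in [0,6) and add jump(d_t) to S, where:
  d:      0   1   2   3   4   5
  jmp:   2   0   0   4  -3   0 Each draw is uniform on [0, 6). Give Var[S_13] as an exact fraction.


715/12

Outcome values over d=0..5: [2, 0, 0, 4, -3, 0]
Σy = 3, Σy² = 29, M = 6
μ = 3/6 = 1/2,  σ² = 29/6 − (1/2)² = 55/12
Independent increments: Var[S_13] = 13·σ² = 13·(55/12) = 715/12


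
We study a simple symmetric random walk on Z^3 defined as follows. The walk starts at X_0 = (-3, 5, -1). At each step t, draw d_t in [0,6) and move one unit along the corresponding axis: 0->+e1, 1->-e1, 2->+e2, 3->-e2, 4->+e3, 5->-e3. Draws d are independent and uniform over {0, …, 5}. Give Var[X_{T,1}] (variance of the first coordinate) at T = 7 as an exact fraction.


Outcome values over d=0..5: [1, -1, 0, 0, 0, 0]
Σy = 0, Σy² = 2, M = 6
μ = 0/6 = 0,  σ² = 2/6 − (0)² = 1/3
Independent increments: Var[X_7] = 7·σ² = 7·(1/3) = 7/3

7/3


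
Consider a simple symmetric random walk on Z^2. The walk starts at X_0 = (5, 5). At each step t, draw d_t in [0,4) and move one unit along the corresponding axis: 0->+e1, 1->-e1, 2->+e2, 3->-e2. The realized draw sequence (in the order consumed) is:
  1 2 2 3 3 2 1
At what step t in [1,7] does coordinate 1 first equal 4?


1

t=0: X=(5, 5), d=1 → -e1, X_1=(4, 5)
t=1: X=(4, 5), d=2 → +e2, X_2=(4, 6)
t=2: X=(4, 6), d=2 → +e2, X_3=(4, 7)
t=3: X=(4, 7), d=3 → -e2, X_4=(4, 6)
t=4: X=(4, 6), d=3 → -e2, X_5=(4, 5)
t=5: X=(4, 5), d=2 → +e2, X_6=(4, 6)
t=6: X=(4, 6), d=1 → -e1, X_7=(3, 6)


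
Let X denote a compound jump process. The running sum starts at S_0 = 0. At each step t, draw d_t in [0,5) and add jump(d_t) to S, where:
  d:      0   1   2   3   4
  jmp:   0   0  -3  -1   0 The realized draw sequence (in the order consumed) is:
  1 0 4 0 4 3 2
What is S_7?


-4

t=0: S=0, d=1, jump=0, S_1=0
t=1: S=0, d=0, jump=0, S_2=0
t=2: S=0, d=4, jump=0, S_3=0
t=3: S=0, d=0, jump=0, S_4=0
t=4: S=0, d=4, jump=0, S_5=0
t=5: S=0, d=3, jump=-1, S_6=-1
t=6: S=-1, d=2, jump=-3, S_7=-4


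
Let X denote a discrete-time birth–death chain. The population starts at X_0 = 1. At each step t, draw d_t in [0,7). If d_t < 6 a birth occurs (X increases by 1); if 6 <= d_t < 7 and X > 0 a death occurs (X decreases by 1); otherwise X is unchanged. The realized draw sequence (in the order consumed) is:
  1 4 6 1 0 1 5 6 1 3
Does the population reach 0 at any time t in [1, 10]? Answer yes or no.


t=0: X=1, d=1 → birth, X_1=2
t=1: X=2, d=4 → birth, X_2=3
t=2: X=3, d=6 → death, X_3=2
t=3: X=2, d=1 → birth, X_4=3
t=4: X=3, d=0 → birth, X_5=4
t=5: X=4, d=1 → birth, X_6=5
t=6: X=5, d=5 → birth, X_7=6
t=7: X=6, d=6 → death, X_8=5
t=8: X=5, d=1 → birth, X_9=6
t=9: X=6, d=3 → birth, X_10=7

no


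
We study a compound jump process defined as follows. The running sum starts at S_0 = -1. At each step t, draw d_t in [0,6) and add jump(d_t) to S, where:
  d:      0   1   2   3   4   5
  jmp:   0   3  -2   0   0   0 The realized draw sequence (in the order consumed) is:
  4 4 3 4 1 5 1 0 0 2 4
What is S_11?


3

t=0: S=-1, d=4, jump=0, S_1=-1
t=1: S=-1, d=4, jump=0, S_2=-1
t=2: S=-1, d=3, jump=0, S_3=-1
t=3: S=-1, d=4, jump=0, S_4=-1
t=4: S=-1, d=1, jump=3, S_5=2
t=5: S=2, d=5, jump=0, S_6=2
t=6: S=2, d=1, jump=3, S_7=5
t=7: S=5, d=0, jump=0, S_8=5
t=8: S=5, d=0, jump=0, S_9=5
t=9: S=5, d=2, jump=-2, S_10=3
t=10: S=3, d=4, jump=0, S_11=3


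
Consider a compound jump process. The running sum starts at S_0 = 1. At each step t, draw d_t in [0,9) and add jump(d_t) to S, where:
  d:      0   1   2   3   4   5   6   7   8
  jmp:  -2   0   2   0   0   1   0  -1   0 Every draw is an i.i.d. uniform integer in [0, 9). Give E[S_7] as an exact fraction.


Outcome values over d=0..8: [-2, 0, 2, 0, 0, 1, 0, -1, 0]
Σy = 0, Σy² = 10, M = 9
μ = 0/9 = 0,  σ² = 10/9 − (0)² = 10/9
E[S_7] = 1 + 7·(0) = 1

1


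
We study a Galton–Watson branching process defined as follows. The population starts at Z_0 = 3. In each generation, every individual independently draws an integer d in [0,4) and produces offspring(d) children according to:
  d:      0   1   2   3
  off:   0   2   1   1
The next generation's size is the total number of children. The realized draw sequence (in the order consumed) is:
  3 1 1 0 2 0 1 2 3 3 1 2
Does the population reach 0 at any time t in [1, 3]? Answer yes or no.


gen 0: Z_0=3, draws=[3, 1, 1], offspring=[1, 2, 2], Z_1=5
gen 1: Z_1=5, draws=[0, 2, 0, 1, 2], offspring=[0, 1, 0, 2, 1], Z_2=4
gen 2: Z_2=4, draws=[3, 3, 1, 2], offspring=[1, 1, 2, 1], Z_3=5

no


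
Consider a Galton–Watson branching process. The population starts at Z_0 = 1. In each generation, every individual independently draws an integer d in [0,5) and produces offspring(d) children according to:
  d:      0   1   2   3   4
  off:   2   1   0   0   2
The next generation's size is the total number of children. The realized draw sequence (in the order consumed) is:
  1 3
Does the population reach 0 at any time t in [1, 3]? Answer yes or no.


yes

gen 0: Z_0=1, draws=[1], offspring=[1], Z_1=1
gen 1: Z_1=1, draws=[3], offspring=[0], Z_2=0
gen 2: Z_2=0, draws=[], offspring=[], Z_3=0


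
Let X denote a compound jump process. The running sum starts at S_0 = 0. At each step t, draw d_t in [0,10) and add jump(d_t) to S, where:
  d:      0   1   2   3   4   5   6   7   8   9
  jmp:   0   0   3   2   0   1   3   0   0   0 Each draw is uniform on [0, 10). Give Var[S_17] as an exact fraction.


Outcome values over d=0..9: [0, 0, 3, 2, 0, 1, 3, 0, 0, 0]
Σy = 9, Σy² = 23, M = 10
μ = 9/10 = 9/10,  σ² = 23/10 − (9/10)² = 149/100
Independent increments: Var[S_17] = 17·σ² = 17·(149/100) = 2533/100

2533/100


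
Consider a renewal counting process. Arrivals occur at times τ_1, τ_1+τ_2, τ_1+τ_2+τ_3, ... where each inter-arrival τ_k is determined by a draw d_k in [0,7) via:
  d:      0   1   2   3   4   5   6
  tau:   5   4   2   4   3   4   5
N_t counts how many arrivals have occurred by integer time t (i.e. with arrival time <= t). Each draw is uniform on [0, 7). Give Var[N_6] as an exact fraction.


Inter-arrival values over d=0..6: [5, 4, 2, 4, 3, 4, 5]
Each d has probability 1/7, so the pmf of τ is: f(2) = 1/7, f(3) = 1/7, f(4) = 3/7, f(5) = 2/7
Let p_n(j) = P(N_n = j), with p_0 = [1]. Condition on τ_1: p_n(0) = P(τ > n), and for j >= 1, p_n(j) = Σ_{k<=n} f(k)·p_{n−k}(j−1)
p_1 = [1]  (j = 0)
p_2 = [6/7, 1/7]  (j = 0..1)
p_3 = [5/7, 2/7]  (j = 0..1)
p_4 = [2/7, 34/49, 1/49]  (j = 0..2)
p_5 = [0, 46/49, 3/49]  (j = 0..2)
p_6 = [0, 39/49, 69/343, 1/343]  (j = 0..3)
E[N_6] = Σ j·p_6(j) = 414/343;  E[N_6²] = Σ j²·p_6(j) = 558/343
Var[N_6] = 558/343 − (414/343)² = 19998/117649

19998/117649


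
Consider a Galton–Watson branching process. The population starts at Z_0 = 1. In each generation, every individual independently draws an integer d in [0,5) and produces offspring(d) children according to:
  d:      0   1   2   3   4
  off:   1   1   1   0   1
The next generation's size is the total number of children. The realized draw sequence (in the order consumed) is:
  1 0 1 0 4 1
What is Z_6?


gen 0: Z_0=1, draws=[1], offspring=[1], Z_1=1
gen 1: Z_1=1, draws=[0], offspring=[1], Z_2=1
gen 2: Z_2=1, draws=[1], offspring=[1], Z_3=1
gen 3: Z_3=1, draws=[0], offspring=[1], Z_4=1
gen 4: Z_4=1, draws=[4], offspring=[1], Z_5=1
gen 5: Z_5=1, draws=[1], offspring=[1], Z_6=1

1


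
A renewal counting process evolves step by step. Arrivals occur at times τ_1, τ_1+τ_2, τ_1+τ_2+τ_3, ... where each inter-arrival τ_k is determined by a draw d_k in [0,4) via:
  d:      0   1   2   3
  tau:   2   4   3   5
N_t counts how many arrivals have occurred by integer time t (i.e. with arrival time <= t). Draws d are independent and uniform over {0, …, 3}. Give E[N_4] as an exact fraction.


Inter-arrival values over d=0..3: [2, 4, 3, 5]
Each d has probability 1/4, so the pmf of τ is: f(2) = 1/4, f(3) = 1/4, f(4) = 1/4, f(5) = 1/4
Renewal equation for m(n) = E[N_n]: condition on τ_1 = k (if k <= n, one arrival plus a fresh copy on the remaining n−k steps): m(n) = F(n) + Σ_{k<=n} f(k)·m(n−k), where F(n) = P(τ <= n) and m(0) = 0
m(1) = F(1) = 0
m(2) = F(2) = 1/4
m(3) = F(3) = 1/2
m(4) = F(4) + f(2)·m(2) = 3/4 + 1/4·1/4 = 13/16
E[N_4] = m(4) = 13/16

13/16


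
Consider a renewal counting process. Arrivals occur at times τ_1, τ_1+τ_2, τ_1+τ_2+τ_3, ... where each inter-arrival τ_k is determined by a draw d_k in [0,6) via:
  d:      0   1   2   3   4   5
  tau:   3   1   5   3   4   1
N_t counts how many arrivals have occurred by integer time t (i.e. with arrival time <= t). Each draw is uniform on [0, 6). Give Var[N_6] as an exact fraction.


1591145/2125764

Inter-arrival values over d=0..5: [3, 1, 5, 3, 4, 1]
Each d has probability 1/6, so the pmf of τ is: f(1) = 1/3, f(3) = 1/3, f(4) = 1/6, f(5) = 1/6
Let p_n(j) = P(N_n = j), with p_0 = [1]. Condition on τ_1: p_n(0) = P(τ > n), and for j >= 1, p_n(j) = Σ_{k<=n} f(k)·p_{n−k}(j−1)
p_1 = [2/3, 1/3]  (j = 0..1)
p_2 = [2/3, 2/9, 1/9]  (j = 0..2)
p_3 = [1/3, 5/9, 2/27, 1/27]  (j = 0..3)
p_4 = [1/6, 1/2, 8/27, 2/81, 1/81]  (j = 0..4)
p_5 = [0, 5/9, 8/27, 11/81, 2/243, 1/243]  (j = 0..5)
p_6 = [0, 1/3, 25/54, 23/162, 14/243, 2/729, 1/729]  (j = 0..6)
E[N_6] = Σ j·p_6(j) = 2825/1458;  E[N_6²] = Σ j²·p_6(j) = 6565/1458
Var[N_6] = 6565/1458 − (2825/1458)² = 1591145/2125764


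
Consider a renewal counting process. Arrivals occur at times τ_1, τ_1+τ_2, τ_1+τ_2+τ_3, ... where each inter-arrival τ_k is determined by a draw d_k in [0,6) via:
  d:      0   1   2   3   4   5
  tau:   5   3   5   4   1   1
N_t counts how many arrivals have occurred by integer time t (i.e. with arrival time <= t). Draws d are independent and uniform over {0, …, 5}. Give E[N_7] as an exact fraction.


Inter-arrival values over d=0..5: [5, 3, 5, 4, 1, 1]
Each d has probability 1/6, so the pmf of τ is: f(1) = 1/3, f(3) = 1/6, f(4) = 1/6, f(5) = 1/3
Renewal equation for m(n) = E[N_n]: condition on τ_1 = k (if k <= n, one arrival plus a fresh copy on the remaining n−k steps): m(n) = F(n) + Σ_{k<=n} f(k)·m(n−k), where F(n) = P(τ <= n) and m(0) = 0
m(1) = F(1) = 1/3
m(2) = F(2) + f(1)·m(1) = 1/3 + 1/3·1/3 = 4/9
m(3) = F(3) + f(1)·m(2) = 1/2 + 1/3·4/9 = 35/54
m(4) = F(4) + f(1)·m(3) + f(3)·m(1) = 2/3 + 1/3·35/54 + 1/6·1/3 = 76/81
m(5) = F(5) + f(1)·m(4) + f(3)·m(2) + f(4)·m(1) = 1 + 1/3·76/81 + 1/6·4/9 + 1/6·1/3 = 701/486
m(6) = F(6) + f(1)·m(5) + f(3)·m(3) + f(4)·m(2) + f(5)·m(1) = 1 + 1/3·701/486 + 1/6·35/54 + 1/6·4/9 + 1/3·1/3 = 5173/2916
m(7) = F(7) + f(1)·m(6) + f(3)·m(4) + f(4)·m(3) + f(5)·m(2) = 1 + 1/3·5173/2916 + 1/6·76/81 + 1/6·35/54 + 1/3·4/9 = 8765/4374
E[N_7] = m(7) = 8765/4374

8765/4374
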